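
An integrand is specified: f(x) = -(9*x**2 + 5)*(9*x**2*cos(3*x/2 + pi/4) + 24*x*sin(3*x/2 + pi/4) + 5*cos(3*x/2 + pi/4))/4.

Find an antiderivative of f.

Recognize the product-rule pattern: f = u'v + uv' with u = -3*(3*x**2 + 5/3)**2/2, v = sin(3*x/2 + pi/4), so integration by parts undoes it.
Check: d/dx[-3*(3*x**2 + 5/3)**2*sin(3*x/2 + pi/4)/2] = -81*x**4*cos(3*x/2 + pi/4)/4 - 54*x**3*sin(3*x/2 + pi/4) - 45*x**2*cos(3*x/2 + pi/4)/2 - 30*x*sin(3*x/2 + pi/4) - 25*cos(3*x/2 + pi/4)/4, which equals f(x).

An antiderivative is F(x) = -3*(3*x**2 + 5/3)**2*sin(3*x/2 + pi/4)/2.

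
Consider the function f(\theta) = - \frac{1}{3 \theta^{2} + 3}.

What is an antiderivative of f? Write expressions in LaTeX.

An antiderivative is F(\theta) = - \frac{\operatorname{atan}{\left(\theta \right)}}{3}.

A candidate is checked by its d/d\theta: the result must match f(\theta).
Check: d/d\theta[- \frac{\operatorname{atan}{\left(\theta \right)}}{3}] = - \frac{1}{3 \theta^{2} + 3} = f(\theta).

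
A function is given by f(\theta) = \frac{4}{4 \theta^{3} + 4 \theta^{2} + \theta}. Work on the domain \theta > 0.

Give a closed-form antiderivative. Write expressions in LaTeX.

Factor the denominator (\theta \left(2 \theta + 1\right)^{2}) and decompose: f = - \frac{8}{2 \theta + 1} - \frac{8}{\left(2 \theta + 1\right)^{2}} + \frac{4}{\theta}; each piece integrates to a log, atan, or power term.
Check: d/d\theta[4 \log{\left(\theta \right)} - 4 \log{\left(\theta + \frac{1}{2} \right)} + \frac{4}{2 \theta + 1}] = \frac{4}{4 \theta^{3} + 4 \theta^{2} + \theta} = f(\theta).

An antiderivative is F(\theta) = 4 \log{\left(\theta \right)} - 4 \log{\left(\theta + \frac{1}{2} \right)} + \frac{4}{2 \theta + 1}.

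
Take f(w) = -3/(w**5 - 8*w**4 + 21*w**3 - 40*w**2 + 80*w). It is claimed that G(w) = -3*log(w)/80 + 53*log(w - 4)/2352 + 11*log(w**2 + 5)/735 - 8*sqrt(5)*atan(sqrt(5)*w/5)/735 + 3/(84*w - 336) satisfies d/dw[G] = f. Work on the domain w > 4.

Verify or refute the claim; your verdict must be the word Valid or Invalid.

d/dw[G] = (11*w**4 - 88*w**3 + 176*w**2 - 2205)/(735*w**5 - 5880*w**4 + 15435*w**3 - 29400*w**2 + 58800*w)
d/dw[G] - f(w) = 11*w/(735*w**2 + 3675) != 0.

Invalid: d/dw[G] - f = 11*w/(735*w**2 + 3675), which is not 0.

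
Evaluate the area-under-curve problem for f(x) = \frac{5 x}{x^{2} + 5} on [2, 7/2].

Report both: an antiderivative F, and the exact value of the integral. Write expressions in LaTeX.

Antiderivative: F(x) = \frac{5 \log{\left(x^{2} + 5 \right)}}{2}; value = - \frac{5 \log{\left(9 \right)}}{2} + \frac{5 \log{\left(\frac{69}{4} \right)}}{2}

f matches the chain-rule pattern g'(h)*h' with inner function h(x) = x^{2} + 5; substituting u = h(x) collapses the integral.
F(x) = \frac{5 \log{\left(x^{2} + 5 \right)}}{2} is an antiderivative of f.
Check: d/dx[\frac{5 \log{\left(x^{2} + 5 \right)}}{2}] = \frac{5 x}{x^{2} + 5} = f(x).
F(7/2) = \frac{5 \log{\left(\frac{69}{4} \right)}}{2}; F(2) = \frac{5 \log{\left(9 \right)}}{2}.
Integral = F(7/2) - F(2) = - \frac{5 \log{\left(9 \right)}}{2} + \frac{5 \log{\left(\frac{69}{4} \right)}}{2}.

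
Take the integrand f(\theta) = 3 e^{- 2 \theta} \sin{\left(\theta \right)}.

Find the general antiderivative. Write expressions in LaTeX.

F(\theta) = - \frac{6 e^{- 2 \theta} \sin{\left(\theta \right)}}{5} - \frac{3 e^{- 2 \theta} \cos{\left(\theta \right)}}{5} + C

An antiderivative F(\theta) passes only if d/d\theta[F] lands on f(\theta) exactly.
Check: d/d\theta[- \frac{6 e^{- 2 \theta} \sin{\left(\theta \right)}}{5} - \frac{3 e^{- 2 \theta} \cos{\left(\theta \right)}}{5}] = 3 e^{- 2 \theta} \sin{\left(\theta \right)} = f(\theta).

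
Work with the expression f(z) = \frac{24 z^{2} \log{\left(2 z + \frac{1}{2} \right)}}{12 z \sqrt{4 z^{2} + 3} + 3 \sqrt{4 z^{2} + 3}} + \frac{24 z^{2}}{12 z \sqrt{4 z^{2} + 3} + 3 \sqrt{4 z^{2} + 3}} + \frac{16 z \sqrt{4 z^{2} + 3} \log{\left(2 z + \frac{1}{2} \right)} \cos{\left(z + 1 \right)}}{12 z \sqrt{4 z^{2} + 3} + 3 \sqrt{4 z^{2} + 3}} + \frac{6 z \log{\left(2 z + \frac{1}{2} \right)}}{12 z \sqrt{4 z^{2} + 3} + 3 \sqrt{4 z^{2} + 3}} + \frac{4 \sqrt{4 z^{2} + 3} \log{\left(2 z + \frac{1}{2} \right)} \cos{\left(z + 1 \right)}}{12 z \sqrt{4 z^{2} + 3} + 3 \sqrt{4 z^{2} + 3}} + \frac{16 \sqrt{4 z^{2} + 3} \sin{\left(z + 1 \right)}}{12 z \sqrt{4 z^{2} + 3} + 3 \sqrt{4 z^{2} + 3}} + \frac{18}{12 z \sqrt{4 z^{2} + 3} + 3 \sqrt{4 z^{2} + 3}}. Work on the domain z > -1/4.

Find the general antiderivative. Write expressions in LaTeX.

f has the shape u'v + uv' for u = \frac{\sqrt{4 z^{2} + 3}}{2} + \frac{4 \sin{\left(z + 1 \right)}}{3} and v = \log{\left(2 z + \frac{1}{2} \right)} — it is the derivative of the product u*v.
Check: d/dz[\frac{\left(3 \sqrt{4 z^{2} + 3} + 8 \sin{\left(z + 1 \right)}\right) \log{\left(2 z + \frac{1}{2} \right)}}{6}] = \frac{24 z^{2} \log{\left(2 z + \frac{1}{2} \right)} + 24 z^{2} + 16 z \sqrt{4 z^{2} + 3} \log{\left(2 z + \frac{1}{2} \right)} \cos{\left(z + 1 \right)} + 6 z \log{\left(2 z + \frac{1}{2} \right)} + 4 \sqrt{4 z^{2} + 3} \log{\left(2 z + \frac{1}{2} \right)} \cos{\left(z + 1 \right)} + 16 \sqrt{4 z^{2} + 3} \sin{\left(z + 1 \right)} + 18}{12 z \sqrt{4 z^{2} + 3} + 3 \sqrt{4 z^{2} + 3}}, which equals f(z).

F(z) = \frac{\left(3 \sqrt{4 z^{2} + 3} + 8 \sin{\left(z + 1 \right)}\right) \log{\left(2 z + \frac{1}{2} \right)}}{6} + C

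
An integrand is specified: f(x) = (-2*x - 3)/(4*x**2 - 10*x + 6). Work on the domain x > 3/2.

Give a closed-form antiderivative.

An antiderivative is F(x) = -3*log(x - 3/2) + 5*log(x - 1)/2.

The denominator factors as 2*(x - 1)*(2*x - 3); partial fractions split f into directly integrable pieces: -6/(2*x - 3) + 5/(2*(x - 1)).
Check: d/dx[-3*log(x - 3/2) + 5*log(x - 1)/2] = (-2*x - 3)/(4*x**2 - 10*x + 6) = f(x).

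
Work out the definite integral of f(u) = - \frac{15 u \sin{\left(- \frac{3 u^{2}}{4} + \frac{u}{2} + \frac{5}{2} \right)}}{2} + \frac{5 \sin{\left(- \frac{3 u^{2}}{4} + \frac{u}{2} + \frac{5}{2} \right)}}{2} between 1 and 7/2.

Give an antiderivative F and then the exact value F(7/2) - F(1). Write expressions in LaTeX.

Antiderivative: F(u) = - 5 \cos{\left(- \frac{3 u^{2}}{4} + \frac{u}{2} + \frac{5}{2} \right)}; value = 5 \cos{\left(\frac{9}{4} \right)} - 5 \cos{\left(\frac{79}{16} \right)}

f matches the chain-rule pattern g'(h)*h' with inner function h(u) = - \frac{3 u^{2}}{4} + \frac{u}{2} + \frac{5}{2}; substituting w = h(u) collapses the integral.
F(u) = - 5 \cos{\left(- \frac{3 u^{2}}{4} + \frac{u}{2} + \frac{5}{2} \right)} is an antiderivative of f.
Check: d/du[- 5 \cos{\left(- \frac{3 u^{2}}{4} + \frac{u}{2} + \frac{5}{2} \right)}] = - \frac{15 u \sin{\left(- \frac{3 u^{2}}{4} + \frac{u}{2} + \frac{5}{2} \right)}}{2} + \frac{5 \sin{\left(- \frac{3 u^{2}}{4} + \frac{u}{2} + \frac{5}{2} \right)}}{2} = f(u).
F(7/2) = - 5 \cos{\left(\frac{79}{16} \right)}; F(1) = - 5 \cos{\left(\frac{9}{4} \right)}.
Integral = F(7/2) - F(1) = 5 \cos{\left(\frac{9}{4} \right)} - 5 \cos{\left(\frac{79}{16} \right)}.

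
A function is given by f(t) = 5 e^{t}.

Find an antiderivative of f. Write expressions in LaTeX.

Recover f(t) by differentiating a candidate F(t); any mismatch rules it out.
Check: d/dt[5 e^{t}] = 5 e^{t} = f(t).

An antiderivative is F(t) = 5 e^{t}.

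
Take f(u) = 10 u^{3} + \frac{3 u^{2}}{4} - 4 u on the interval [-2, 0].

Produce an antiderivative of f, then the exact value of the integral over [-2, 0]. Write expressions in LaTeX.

The integrand splits into summands that can be handled one at a time.
F(u) = \frac{5 u^{4}}{2} + \frac{u^{3}}{4} - 2 u^{2} is an antiderivative of f.
Check: d/du[\frac{5 u^{4}}{2} + \frac{u^{3}}{4} - 2 u^{2}] = 10 u^{3} + \frac{3 u^{2}}{4} - 4 u = f(u).
F(0) = 0; F(-2) = 30.
Integral = F(0) - F(-2) = -30.

Antiderivative: F(u) = \frac{5 u^{4}}{2} + \frac{u^{3}}{4} - 2 u^{2}; value = -30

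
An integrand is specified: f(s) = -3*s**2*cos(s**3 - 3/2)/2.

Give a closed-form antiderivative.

An antiderivative is F(s) = -sin(s**3 - 3/2)/2.

f matches the chain-rule pattern g'(h)*h' with inner function h(s) = s**3 - 3/2; substituting u = h(s) collapses the integral.
Check: d/ds[-sin(s**3 - 3/2)/2] = -3*s**2*cos(s**3 - 3/2)/2 = f(s).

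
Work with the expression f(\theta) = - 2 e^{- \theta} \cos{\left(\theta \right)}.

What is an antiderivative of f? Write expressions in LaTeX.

For F(\theta) to be correct the identity F'(\theta) - f(\theta) = 0 must hold.
Check: d/d\theta[\left(- \sin{\left(\theta \right)} + \cos{\left(\theta \right)}\right) e^{- \theta}] = - 2 e^{- \theta} \cos{\left(\theta \right)} = f(\theta).

An antiderivative is F(\theta) = \left(- \sin{\left(\theta \right)} + \cos{\left(\theta \right)}\right) e^{- \theta}.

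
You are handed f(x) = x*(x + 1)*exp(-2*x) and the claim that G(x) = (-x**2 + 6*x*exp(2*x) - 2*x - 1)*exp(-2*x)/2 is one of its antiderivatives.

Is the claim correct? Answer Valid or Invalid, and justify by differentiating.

d/dx[G] = (x**2 + x + 3*exp(2*x))*exp(-2*x)
d/dx[G] - f(x) = 3 != 0.

Invalid: d/dx[G] - f = 3, which is not 0.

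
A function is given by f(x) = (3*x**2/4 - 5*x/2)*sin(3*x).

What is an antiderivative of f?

An antiderivative is F(x) = (-9*x**2*cos(3*x) + 6*x*sin(3*x) + 30*x*cos(3*x) - 10*sin(3*x) + 2*cos(3*x))/36.

Since d/dx undoes antidifferentiation here, F'(x) = f(x) is required of F(x).
Check: d/dx[(-9*x**2*cos(3*x) + 6*x*sin(3*x) + 30*x*cos(3*x) - 10*sin(3*x) + 2*cos(3*x))/36] = 3*x**2*sin(3*x)/4 - 5*x*sin(3*x)/2, which equals f(x).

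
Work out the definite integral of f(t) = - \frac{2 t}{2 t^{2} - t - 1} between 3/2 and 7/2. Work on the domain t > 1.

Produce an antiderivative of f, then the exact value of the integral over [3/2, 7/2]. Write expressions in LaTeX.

Antiderivative: F(t) = \frac{- 2 \log{\left(t - 1 \right)} - \log{\left(t + \frac{1}{2} \right)}}{3}; value = - \frac{2 \log{\left(\frac{5}{2} \right)}}{3} - \frac{\log{\left(4 \right)}}{3} - \frac{\log{\left(2 \right)}}{3}

Factor the denominator (\left(t - 1\right) \left(2 t + 1\right)) and decompose: f = - \frac{2}{3 \left(2 t + 1\right)} - \frac{2}{3 \left(t - 1\right)}; each piece integrates to a log, atan, or power term.
F(t) = \frac{- 2 \log{\left(t - 1 \right)} - \log{\left(t + \frac{1}{2} \right)}}{3} is an antiderivative of f.
Check: d/dt[\frac{- 2 \log{\left(t - 1 \right)} - \log{\left(t + \frac{1}{2} \right)}}{3}] = - \frac{2 t}{2 t^{2} - t - 1} = f(t).
F(7/2) = - \frac{2 \log{\left(\frac{5}{2} \right)}}{3} - \frac{\log{\left(4 \right)}}{3}; F(3/2) = \frac{\log{\left(2 \right)}}{3}.
Integral = F(7/2) - F(3/2) = - \frac{2 \log{\left(\frac{5}{2} \right)}}{3} - \frac{\log{\left(4 \right)}}{3} - \frac{\log{\left(2 \right)}}{3}.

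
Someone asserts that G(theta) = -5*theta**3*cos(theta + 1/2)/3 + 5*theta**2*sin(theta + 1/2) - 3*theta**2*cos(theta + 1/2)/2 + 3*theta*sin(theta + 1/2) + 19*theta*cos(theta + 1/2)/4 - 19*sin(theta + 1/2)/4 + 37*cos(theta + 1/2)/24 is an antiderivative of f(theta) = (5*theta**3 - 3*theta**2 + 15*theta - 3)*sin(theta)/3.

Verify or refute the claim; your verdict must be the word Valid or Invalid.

Invalid: d/dtheta[G] - f = -5*theta**3*sin(theta)/3 + 5*theta**3*sin(theta + 1/2)/3 + theta**2*sin(theta) + 3*theta**2*sin(theta + 1/2)/2 - 5*theta*sin(theta) + 21*theta*sin(theta + 1/2)/4 + sin(theta) + 35*sin(theta + 1/2)/24, which is not 0.

d/dtheta[G] = 5*theta**3*sin(theta + 1/2)/3 + 3*theta**2*sin(theta + 1/2)/2 + 21*theta*sin(theta + 1/2)/4 + 35*sin(theta + 1/2)/24
d/dtheta[G] - f(theta) = -5*theta**3*sin(theta)/3 + 5*theta**3*sin(theta + 1/2)/3 + theta**2*sin(theta) + 3*theta**2*sin(theta + 1/2)/2 - 5*theta*sin(theta) + 21*theta*sin(theta + 1/2)/4 + sin(theta) + 35*sin(theta + 1/2)/24 != 0.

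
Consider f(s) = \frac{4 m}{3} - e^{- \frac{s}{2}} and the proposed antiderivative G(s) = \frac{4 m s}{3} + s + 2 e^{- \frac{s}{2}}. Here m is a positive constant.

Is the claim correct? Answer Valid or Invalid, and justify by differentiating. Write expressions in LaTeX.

Invalid: d/ds[G] - f = 1, which is not 0.

d/ds[G] = \frac{\left(4 m e^{\frac{s}{2}} + 3 e^{\frac{s}{2}} - 3\right) e^{- \frac{s}{2}}}{3}
d/ds[G] - f(s) = 1 != 0.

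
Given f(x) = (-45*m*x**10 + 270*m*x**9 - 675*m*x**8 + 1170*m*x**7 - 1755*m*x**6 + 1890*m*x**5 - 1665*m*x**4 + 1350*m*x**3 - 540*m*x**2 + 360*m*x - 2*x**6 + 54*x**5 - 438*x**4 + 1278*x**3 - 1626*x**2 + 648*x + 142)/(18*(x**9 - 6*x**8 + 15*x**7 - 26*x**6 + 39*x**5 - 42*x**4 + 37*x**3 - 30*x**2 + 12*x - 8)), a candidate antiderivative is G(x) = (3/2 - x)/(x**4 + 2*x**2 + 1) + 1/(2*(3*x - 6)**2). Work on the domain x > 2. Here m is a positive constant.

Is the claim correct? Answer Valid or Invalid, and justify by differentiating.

d/dx[G] = (-x**6 + 27*x**5 - 219*x**4 + 639*x**3 - 813*x**2 + 324*x + 71)/(9*x**9 - 54*x**8 + 135*x**7 - 234*x**6 + 351*x**5 - 378*x**4 + 333*x**3 - 270*x**2 + 108*x - 72)
d/dx[G] - f(x) = 5*m*x/2 != 0.

Invalid: d/dx[G] - f = 5*m*x/2, which is not 0.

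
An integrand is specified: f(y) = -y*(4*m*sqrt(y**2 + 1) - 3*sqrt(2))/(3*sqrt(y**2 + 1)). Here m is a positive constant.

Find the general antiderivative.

A first test for any F(y): its y-derivative must equal f(y) identically.
Check: d/dy[-(2*m*y**2 - 3*sqrt(2)*sqrt(y**2 + 1))/3] = (-4*m*y*sqrt(y**2 + 1) + 3*sqrt(2)*y)/(3*sqrt(y**2 + 1)), which equals f(y).

F(y) = -(2*m*y**2 - 3*sqrt(2)*sqrt(y**2 + 1))/3 + C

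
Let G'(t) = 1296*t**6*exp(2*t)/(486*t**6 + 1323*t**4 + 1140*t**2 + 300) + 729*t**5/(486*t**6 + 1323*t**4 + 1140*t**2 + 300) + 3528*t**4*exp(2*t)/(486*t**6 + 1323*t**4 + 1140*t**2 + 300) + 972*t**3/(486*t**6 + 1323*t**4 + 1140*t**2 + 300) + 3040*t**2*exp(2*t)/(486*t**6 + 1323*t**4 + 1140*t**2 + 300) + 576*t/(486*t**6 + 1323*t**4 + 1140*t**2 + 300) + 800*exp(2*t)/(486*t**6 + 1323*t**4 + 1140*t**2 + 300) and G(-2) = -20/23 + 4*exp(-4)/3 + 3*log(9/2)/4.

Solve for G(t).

The integrand splits into summands that can be handled one at a time.
A general antiderivative is 4*exp(2*t)/3 + 3*log(t**2 + 1/2)/4 + 1/(3*t**2/2 + 5/3) + C.
The condition gives C = -20/23 + 4*exp(-4)/3 + 3*log(9/2)/4 - (4*exp(-4)/3 + 3/23 + 3*log(9/2)/4) = -1.
So G(t) = (144*t**2*exp(2*t) + 81*t**2*log(t**2 + 1/2) - 108*t**2 + 160*exp(2*t) + 90*log(t**2 + 1/2) - 48)/(12*(9*t**2 + 10)).
Check: d/dt[(144*t**2*exp(2*t) + 81*t**2*log(t**2 + 1/2) - 108*t**2 + 160*exp(2*t) + 90*log(t**2 + 1/2) - 48)/(12*(9*t**2 + 10))] = (1296*t**6*exp(2*t) + 729*t**5 + 3528*t**4*exp(2*t) + 972*t**3 + 3040*t**2*exp(2*t) + 576*t + 800*exp(2*t))/(486*t**6 + 1323*t**4 + 1140*t**2 + 300), which equals G'(t).

G(t) = (144*t**2*exp(2*t) + 81*t**2*log(t**2 + 1/2) - 108*t**2 + 160*exp(2*t) + 90*log(t**2 + 1/2) - 48)/(12*(9*t**2 + 10))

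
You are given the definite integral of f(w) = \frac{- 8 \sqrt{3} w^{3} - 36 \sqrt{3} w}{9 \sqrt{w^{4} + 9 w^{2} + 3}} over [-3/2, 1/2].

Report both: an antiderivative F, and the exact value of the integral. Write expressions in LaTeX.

f matches the chain-rule pattern g'(h)*h' with inner function h(w) = \frac{w^{4}}{3} + 3 w^{2} + 1; substituting u = h(w) collapses the integral.
F(w) = - \frac{4 \sqrt{\frac{w^{4}}{3} + 3 w^{2} + 1}}{3} is an antiderivative of f.
Check: d/dw[- \frac{4 \sqrt{\frac{w^{4}}{3} + 3 w^{2} + 1}}{3}] = \frac{- 8 \sqrt{3} w^{3} - 36 \sqrt{3} w}{9 \sqrt{w^{4} + 9 w^{2} + 3}} = f(w).
F(1/2) = - \frac{\sqrt{255}}{9}; F(-3/2) = - \frac{\sqrt{151}}{3}.
Integral = F(1/2) - F(-3/2) = - \frac{\sqrt{255}}{9} + \frac{\sqrt{151}}{3}.

Antiderivative: F(w) = - \frac{4 \sqrt{\frac{w^{4}}{3} + 3 w^{2} + 1}}{3}; value = - \frac{\sqrt{255}}{9} + \frac{\sqrt{151}}{3}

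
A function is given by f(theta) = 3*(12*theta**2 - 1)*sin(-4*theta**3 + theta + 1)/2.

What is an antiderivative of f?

An antiderivative is F(theta) = 3*cos(-4*theta**3 + theta + 1)/2.

f matches the chain-rule pattern g'(h)*h' with inner function h(theta) = -4*theta**3 + theta + 1; substituting u = h(theta) collapses the integral.
Check: d/dtheta[3*cos(-4*theta**3 + theta + 1)/2] = 18*theta**2*sin(-4*theta**3 + theta + 1) - 3*sin(-4*theta**3 + theta + 1)/2, which equals f(theta).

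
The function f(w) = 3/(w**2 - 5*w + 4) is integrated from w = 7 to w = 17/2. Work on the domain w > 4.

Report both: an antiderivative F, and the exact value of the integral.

Factor the denominator ((w - 4)*(w - 1)) and decompose: f = -1/(w - 1) + 1/(w - 4); each piece integrates to a log, atan, or power term.
F(w) = log(w - 4) - log(w - 1) is an antiderivative of f.
Check: d/dw[log(w - 4) - log(w - 1)] = 3/(w**2 - 5*w + 4) = f(w).
F(17/2) = -log(15/2) + log(9/2); F(7) = -log(6) + log(3).
Integral = F(17/2) - F(7) = -log(15/2) - log(3) + log(9/2) + log(6).

Antiderivative: F(w) = log(w - 4) - log(w - 1); value = -log(15/2) - log(3) + log(9/2) + log(6)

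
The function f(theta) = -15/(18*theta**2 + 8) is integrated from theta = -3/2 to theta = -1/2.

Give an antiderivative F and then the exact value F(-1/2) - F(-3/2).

Recover f(theta) by differentiating a candidate F(theta); any mismatch rules it out.
F(theta) = -5*atan(3*theta/2)/4 is an antiderivative of f.
Check: d/dtheta[-5*atan(3*theta/2)/4] = -15/(18*theta**2 + 8) = f(theta).
F(-1/2) = 5*atan(3/4)/4; F(-3/2) = 5*atan(9/4)/4.
Integral = F(-1/2) - F(-3/2) = -5*atan(9/4)/4 + 5*atan(3/4)/4.

Antiderivative: F(theta) = -5*atan(3*theta/2)/4; value = -5*atan(9/4)/4 + 5*atan(3/4)/4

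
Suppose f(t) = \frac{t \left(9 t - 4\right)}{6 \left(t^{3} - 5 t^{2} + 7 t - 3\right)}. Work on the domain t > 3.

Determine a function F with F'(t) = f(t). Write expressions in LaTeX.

An antiderivative is F(t) = \frac{23 \log{\left(t - 3 \right)}}{8} - \frac{11 \log{\left(t - 1 \right)}}{8} + \frac{5}{12 t - 12}.

The denominator factors as 6 \left(t - 3\right) \left(t - 1\right)^{2}; partial fractions split f into directly integrable pieces: - \frac{11}{8 \left(t - 1\right)} - \frac{5}{12 \left(t - 1\right)^{2}} + \frac{23}{8 \left(t - 3\right)}.
Check: d/dt[\frac{23 \log{\left(t - 3 \right)}}{8} - \frac{11 \log{\left(t - 1 \right)}}{8} + \frac{5}{12 t - 12}] = \frac{9 t^{2} - 4 t}{6 t^{3} - 30 t^{2} + 42 t - 18}, which equals f(t).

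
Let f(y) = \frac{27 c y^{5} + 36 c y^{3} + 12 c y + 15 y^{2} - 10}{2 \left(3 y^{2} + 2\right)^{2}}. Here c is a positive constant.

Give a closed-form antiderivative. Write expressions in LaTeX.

An antiderivative is F(y) = \frac{3 c y^{2}}{4} - \frac{5 y}{6 y^{2} + 4}.

For F(y) to be correct the identity F'(y) - f(y) = 0 must hold.
Check: d/dy[\frac{3 c y^{2}}{4} - \frac{5 y}{6 y^{2} + 4}] = \frac{27 c y^{5} + 36 c y^{3} + 12 c y + 15 y^{2} - 10}{18 y^{4} + 24 y^{2} + 8}, which equals f(y).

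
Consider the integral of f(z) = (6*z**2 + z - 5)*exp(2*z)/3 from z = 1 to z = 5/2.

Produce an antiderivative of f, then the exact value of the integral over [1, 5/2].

Antiderivative: F(z) = (12*z**2 - 10*z - 5)*exp(2*z)/12; value = exp(2)/4 + 15*exp(5)/4

f has the shape u'v + uv' for u = z**2 - 5*z/6 - 5/12 and v = exp(2*z) — it is the derivative of the product u*v.
F(z) = (12*z**2 - 10*z - 5)*exp(2*z)/12 is an antiderivative of f.
Check: d/dz[(12*z**2 - 10*z - 5)*exp(2*z)/12] = 2*z**2*exp(2*z) + z*exp(2*z)/3 - 5*exp(2*z)/3, which equals f(z).
F(5/2) = 15*exp(5)/4; F(1) = -exp(2)/4.
Integral = F(5/2) - F(1) = exp(2)/4 + 15*exp(5)/4.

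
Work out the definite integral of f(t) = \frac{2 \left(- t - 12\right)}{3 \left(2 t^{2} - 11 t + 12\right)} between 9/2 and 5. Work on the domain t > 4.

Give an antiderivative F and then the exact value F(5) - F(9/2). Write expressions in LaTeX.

Antiderivative: F(t) = - \frac{32 \log{\left(t - 4 \right)}}{15} + \frac{9 \log{\left(t - \frac{3}{2} \right)}}{5}; value = - \frac{9 \log{\left(3 \right)}}{5} - \frac{32 \log{\left(2 \right)}}{15} + \frac{9 \log{\left(\frac{7}{2} \right)}}{5}

Factor the denominator (3 \left(t - 4\right) \left(2 t - 3\right)) and decompose: f = \frac{18}{5 \left(2 t - 3\right)} - \frac{32}{15 \left(t - 4\right)}; each piece integrates to a log, atan, or power term.
F(t) = - \frac{32 \log{\left(t - 4 \right)}}{15} + \frac{9 \log{\left(t - \frac{3}{2} \right)}}{5} is an antiderivative of f.
Check: d/dt[- \frac{32 \log{\left(t - 4 \right)}}{15} + \frac{9 \log{\left(t - \frac{3}{2} \right)}}{5}] = \frac{- 2 t - 24}{6 t^{2} - 33 t + 36}, which equals f(t).
F(5) = \frac{9 \log{\left(\frac{7}{2} \right)}}{5}; F(9/2) = \frac{32 \log{\left(2 \right)}}{15} + \frac{9 \log{\left(3 \right)}}{5}.
Integral = F(5) - F(9/2) = - \frac{9 \log{\left(3 \right)}}{5} - \frac{32 \log{\left(2 \right)}}{15} + \frac{9 \log{\left(\frac{7}{2} \right)}}{5}.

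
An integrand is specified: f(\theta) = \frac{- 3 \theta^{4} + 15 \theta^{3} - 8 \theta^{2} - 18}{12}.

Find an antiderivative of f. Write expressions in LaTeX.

Since d/d\theta undoes antidifferentiation here, F'(\theta) = f(\theta) is required of F(\theta).
Check: d/d\theta[\frac{\theta \left(- 36 \theta^{4} + 225 \theta^{3} - 160 \theta^{2} - 1080\right)}{720}] = - \frac{\theta^{4}}{4} + \frac{5 \theta^{3}}{4} - \frac{2 \theta^{2}}{3} - \frac{3}{2}, which equals f(\theta).

An antiderivative is F(\theta) = \frac{\theta \left(- 36 \theta^{4} + 225 \theta^{3} - 160 \theta^{2} - 1080\right)}{720}.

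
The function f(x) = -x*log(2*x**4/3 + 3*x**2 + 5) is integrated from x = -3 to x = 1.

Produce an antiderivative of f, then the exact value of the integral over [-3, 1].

Whatever form F(x) takes, F'(x) = f(x) is non-negotiable.
F(x) = (-4*x**2*log(2*x**4/3 + 3*x**2 + 5) + 8*x**2 - 9*log(x**4 + 9*x**2/2 + 15/2) - 2*sqrt(39)*atan(4*sqrt(39)*x**2/39 + 3*sqrt(39)/13))/8 is an antiderivative of f.
Check: d/dx[(-4*x**2*log(2*x**4/3 + 3*x**2 + 5) + 8*x**2 - 9*log(x**4 + 9*x**2/2 + 15/2) - 2*sqrt(39)*atan(4*sqrt(39)*x**2/39 + 3*sqrt(39)/13))/8] = -x*log(2*x**4/3 + 3*x**2 + 5) = f(x).
F(1) = -9*log(13)/8 - sqrt(39)*atan(sqrt(39)/3)/4 - log(26/3)/2 + 1; F(-3) = -9*log(86)/2 - 9*log(129)/8 - sqrt(39)*atan(15*sqrt(39)/13)/4 + 9.
Integral = F(1) - F(-3) = -8 - 9*log(13)/8 - sqrt(39)*atan(sqrt(39)/3)/4 - log(26/3)/2 + sqrt(39)*atan(15*sqrt(39)/13)/4 + 9*log(129)/8 + 9*log(86)/2.

Antiderivative: F(x) = (-4*x**2*log(2*x**4/3 + 3*x**2 + 5) + 8*x**2 - 9*log(x**4 + 9*x**2/2 + 15/2) - 2*sqrt(39)*atan(4*sqrt(39)*x**2/39 + 3*sqrt(39)/13))/8; value = -8 - 9*log(13)/8 - sqrt(39)*atan(sqrt(39)/3)/4 - log(26/3)/2 + sqrt(39)*atan(15*sqrt(39)/13)/4 + 9*log(129)/8 + 9*log(86)/2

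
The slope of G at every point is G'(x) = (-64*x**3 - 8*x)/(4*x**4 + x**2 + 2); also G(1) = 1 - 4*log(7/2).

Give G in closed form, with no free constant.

G(x) = 1 - 4*log(2*x**4 + x**2/2 + 1)

G'(x) matches the chain-rule pattern g'(h)*h' with inner function h(x) = 2*x**4 + x**2/2 + 1; substituting u = h(x) collapses the integral.
A general antiderivative is -4*log(2*x**4 + x**2/2 + 1) + C.
The condition gives C = 1 - 4*log(7/2) - (-4*log(7/2)) = 1.
So G(x) = 1 - 4*log(2*x**4 + x**2/2 + 1).
Check: d/dx[1 - 4*log(2*x**4 + x**2/2 + 1)] = (-64*x**3 - 8*x)/(4*x**4 + x**2 + 2) = G'(x).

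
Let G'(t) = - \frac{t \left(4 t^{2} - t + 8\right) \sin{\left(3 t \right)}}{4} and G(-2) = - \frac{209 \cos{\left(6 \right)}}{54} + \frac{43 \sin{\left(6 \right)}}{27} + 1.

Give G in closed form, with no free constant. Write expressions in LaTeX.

Whatever form G(t) takes, its d/dt must return the stated G'(t).
A general antiderivative is \frac{t^{3} \cos{\left(3 t \right)}}{3} - \frac{t^{2} \sin{\left(3 t \right)}}{3} - \frac{t^{2} \cos{\left(3 t \right)}}{12} + \frac{t \sin{\left(3 t \right)}}{18} + \frac{4 t \cos{\left(3 t \right)}}{9} - \frac{4 \sin{\left(3 t \right)}}{27} + \frac{\cos{\left(3 t \right)}}{54} + C.
The condition gives C = - \frac{209 \cos{\left(6 \right)}}{54} + \frac{43 \sin{\left(6 \right)}}{27} + 1 - (- \frac{209 \cos{\left(6 \right)}}{54} + \frac{43 \sin{\left(6 \right)}}{27}) = 1.
So G(t) = \frac{t^{3} \cos{\left(3 t \right)}}{3} - \frac{t^{2} \sin{\left(3 t \right)}}{3} - \frac{t^{2} \cos{\left(3 t \right)}}{12} + \frac{t \sin{\left(3 t \right)}}{18} + \frac{4 t \cos{\left(3 t \right)}}{9} - \frac{4 \sin{\left(3 t \right)}}{27} + \frac{\cos{\left(3 t \right)}}{54} + 1.
Check: d/dt[\frac{t^{3} \cos{\left(3 t \right)}}{3} - \frac{t^{2} \sin{\left(3 t \right)}}{3} - \frac{t^{2} \cos{\left(3 t \right)}}{12} + \frac{t \sin{\left(3 t \right)}}{18} + \frac{4 t \cos{\left(3 t \right)}}{9} - \frac{4 \sin{\left(3 t \right)}}{27} + \frac{\cos{\left(3 t \right)}}{54} + 1] = - t^{3} \sin{\left(3 t \right)} + \frac{t^{2} \sin{\left(3 t \right)}}{4} - 2 t \sin{\left(3 t \right)}, which equals G'(t).

G(t) = \frac{t^{3} \cos{\left(3 t \right)}}{3} - \frac{t^{2} \sin{\left(3 t \right)}}{3} - \frac{t^{2} \cos{\left(3 t \right)}}{12} + \frac{t \sin{\left(3 t \right)}}{18} + \frac{4 t \cos{\left(3 t \right)}}{9} - \frac{4 \sin{\left(3 t \right)}}{27} + \frac{\cos{\left(3 t \right)}}{54} + 1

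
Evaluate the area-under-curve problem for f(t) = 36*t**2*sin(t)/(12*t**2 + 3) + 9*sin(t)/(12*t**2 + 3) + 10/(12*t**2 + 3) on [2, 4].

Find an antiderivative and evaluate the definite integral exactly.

Integrate term by term and add the pieces.
F(t) = -3*cos(t) + 5*atan(2*t)/3 is an antiderivative of f.
Check: d/dt[-3*cos(t) + 5*atan(2*t)/3] = (36*t**2*sin(t) + 9*sin(t) + 10)/(12*t**2 + 3), which equals f(t).
F(4) = -3*cos(4) + 5*atan(8)/3; F(2) = -3*cos(2) + 5*atan(4)/3.
Integral = F(4) - F(2) = -5*atan(4)/3 + 3*cos(2) - 3*cos(4) + 5*atan(8)/3.

Antiderivative: F(t) = -3*cos(t) + 5*atan(2*t)/3; value = -5*atan(4)/3 + 3*cos(2) - 3*cos(4) + 5*atan(8)/3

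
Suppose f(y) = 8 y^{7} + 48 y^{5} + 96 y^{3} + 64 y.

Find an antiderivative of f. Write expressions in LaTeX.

The substitution u = - y^{2} - 2 works: f is exactly (dF/du)*(du/dy) for that inner function.
Check: d/dy[\left(y^{2} + 2\right)^{4}] = 8 y^{7} + 48 y^{5} + 96 y^{3} + 64 y = f(y).

An antiderivative is F(y) = \left(y^{2} + 2\right)^{4}.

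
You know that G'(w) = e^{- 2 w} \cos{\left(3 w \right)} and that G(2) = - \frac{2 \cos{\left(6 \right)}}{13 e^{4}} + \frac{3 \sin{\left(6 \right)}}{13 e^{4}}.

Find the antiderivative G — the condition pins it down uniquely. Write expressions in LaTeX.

A candidate passes only if d/dw[G] lands on the given G'(w) exactly.
A general antiderivative is \frac{3 e^{- 2 w} \sin{\left(3 w \right)}}{13} - \frac{2 e^{- 2 w} \cos{\left(3 w \right)}}{13} + C.
The condition gives C = - \frac{2 \cos{\left(6 \right)}}{13 e^{4}} + \frac{3 \sin{\left(6 \right)}}{13 e^{4}} - (- \frac{2 \cos{\left(6 \right)}}{13 e^{4}} + \frac{3 \sin{\left(6 \right)}}{13 e^{4}}) = 0.
So G(w) = \frac{\left(3 \sin{\left(3 w \right)} - 2 \cos{\left(3 w \right)}\right) e^{- 2 w}}{13}.
Check: d/dw[\frac{\left(3 \sin{\left(3 w \right)} - 2 \cos{\left(3 w \right)}\right) e^{- 2 w}}{13}] = e^{- 2 w} \cos{\left(3 w \right)} = G'(w).

G(w) = \frac{\left(3 \sin{\left(3 w \right)} - 2 \cos{\left(3 w \right)}\right) e^{- 2 w}}{13}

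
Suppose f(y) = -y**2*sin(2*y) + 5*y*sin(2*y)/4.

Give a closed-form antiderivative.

Integrate term by term and add the pieces.
Check: d/dy[(8*y**2*cos(2*y) - 8*y*sin(2*y) - 10*y*cos(2*y) + 5*sin(2*y) - 4*cos(2*y))/16] = -y**2*sin(2*y) + 5*y*sin(2*y)/4 = f(y).

An antiderivative is F(y) = (8*y**2*cos(2*y) - 8*y*sin(2*y) - 10*y*cos(2*y) + 5*sin(2*y) - 4*cos(2*y))/16.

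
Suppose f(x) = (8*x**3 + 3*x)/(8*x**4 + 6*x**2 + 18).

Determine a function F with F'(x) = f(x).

An antiderivative is F(x) = log(2*x**4/3 + x**2/2 + 3/2)/4.

The substitution u = 2*x**4/3 + x**2/2 + 3/2 works: f is exactly (dF/du)*(du/dx) for that inner function.
Check: d/dx[log(2*x**4/3 + x**2/2 + 3/2)/4] = (8*x**3 + 3*x)/(8*x**4 + 6*x**2 + 18) = f(x).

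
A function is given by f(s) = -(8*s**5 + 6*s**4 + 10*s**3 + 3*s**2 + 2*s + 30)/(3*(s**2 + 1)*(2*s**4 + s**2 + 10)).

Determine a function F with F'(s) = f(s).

An antiderivative is F(s) = -log(s**4 + s**2/2 + 5)/3 - atan(s).

Any candidate F(s) must reproduce f(s) exactly when differentiated.
Check: d/ds[-log(s**4 + s**2/2 + 5)/3 - atan(s)] = (-8*s**5 - 6*s**4 - 10*s**3 - 3*s**2 - 2*s - 30)/(6*s**6 + 9*s**4 + 33*s**2 + 30), which equals f(s).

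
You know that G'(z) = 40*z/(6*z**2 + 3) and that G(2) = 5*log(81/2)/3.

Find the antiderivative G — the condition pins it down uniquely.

G(z) = 5*log(2*z**4 + 2*z**2 + 1/2)/3

G'(z) matches the chain-rule pattern g'(h)*h' with inner function h(z) = 2*z**4 + 2*z**2 + 1/2; substituting u = h(z) collapses the integral.
A general antiderivative is 5*log(2*z**4 + 2*z**2 + 1/2)/3 + C.
The condition gives C = 5*log(81/2)/3 - (5*log(81/2)/3) = 0.
So G(z) = 5*log(2*z**4 + 2*z**2 + 1/2)/3.
Check: d/dz[5*log(2*z**4 + 2*z**2 + 1/2)/3] = 40*z/(6*z**2 + 3) = G'(z).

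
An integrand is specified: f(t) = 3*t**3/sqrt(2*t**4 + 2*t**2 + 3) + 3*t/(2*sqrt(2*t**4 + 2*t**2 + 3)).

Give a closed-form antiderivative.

An antiderivative is F(t) = 3*sqrt(2*t**4 + 2*t**2 + 3)/4.

f matches the chain-rule pattern g'(h)*h' with inner function h(t) = 2*t**4 + 2*t**2 + 3; substituting u = h(t) collapses the integral.
Check: d/dt[3*sqrt(2*t**4 + 2*t**2 + 3)/4] = (6*t**3 + 3*t)/(2*sqrt(2*t**4 + 2*t**2 + 3)), which equals f(t).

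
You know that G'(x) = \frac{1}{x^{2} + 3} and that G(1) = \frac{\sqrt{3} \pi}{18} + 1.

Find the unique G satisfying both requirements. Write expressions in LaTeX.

Any candidate G(x) must reproduce the stated G'(x) exactly.
A general antiderivative is \frac{\sqrt{3} \operatorname{atan}{\left(\frac{\sqrt{3} x}{3} \right)}}{3} + C.
The condition gives C = \frac{\sqrt{3} \pi}{18} + 1 - (\frac{\sqrt{3} \pi}{18}) = 1.
So G(x) = \frac{\sqrt{3} \operatorname{atan}{\left(\frac{\sqrt{3} x}{3} \right)}}{3} + 1.
Check: d/dx[\frac{\sqrt{3} \operatorname{atan}{\left(\frac{\sqrt{3} x}{3} \right)}}{3} + 1] = \frac{1}{x^{2} + 3} = G'(x).

G(x) = \frac{\sqrt{3} \operatorname{atan}{\left(\frac{\sqrt{3} x}{3} \right)}}{3} + 1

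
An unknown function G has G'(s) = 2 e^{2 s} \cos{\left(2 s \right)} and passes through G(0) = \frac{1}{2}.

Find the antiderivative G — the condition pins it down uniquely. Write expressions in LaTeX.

Whatever form G(s) takes, its d/ds must return the stated G'(s).
A general antiderivative is \frac{e^{2 s} \sin{\left(2 s \right)}}{2} + \frac{e^{2 s} \cos{\left(2 s \right)}}{2} + C.
The condition gives C = \frac{1}{2} - (\frac{1}{2}) = 0.
So G(s) = \frac{\left(\sin{\left(2 s \right)} + \cos{\left(2 s \right)}\right) e^{2 s}}{2}.
Check: d/ds[\frac{\left(\sin{\left(2 s \right)} + \cos{\left(2 s \right)}\right) e^{2 s}}{2}] = 2 e^{2 s} \cos{\left(2 s \right)} = G'(s).

G(s) = \frac{\left(\sin{\left(2 s \right)} + \cos{\left(2 s \right)}\right) e^{2 s}}{2}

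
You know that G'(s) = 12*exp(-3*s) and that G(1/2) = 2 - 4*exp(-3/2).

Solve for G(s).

The proposed G(s) is checked by its d/ds: the result must match the given G'(s).
A general antiderivative is -4*exp(-3*s) + C.
The condition gives C = 2 - 4*exp(-3/2) - (-4*exp(-3/2)) = 2.
So G(s) = (2*exp(3*s) - 4)*exp(-3*s).
Check: d/ds[(2*exp(3*s) - 4)*exp(-3*s)] = 12*exp(-3*s) = G'(s).

G(s) = (2*exp(3*s) - 4)*exp(-3*s)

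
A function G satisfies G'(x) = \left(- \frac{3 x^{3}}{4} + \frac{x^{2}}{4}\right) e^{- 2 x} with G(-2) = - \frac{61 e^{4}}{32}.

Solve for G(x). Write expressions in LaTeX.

Recognize the product-rule pattern: G'(x) = u'v + uv' with u = \frac{3 x^{3}}{8} + \frac{7 x^{2}}{16} + \frac{7 x}{16} + \frac{7}{32}, v = e^{- 2 x}, so integration by parts undoes it.
A general antiderivative is \frac{\left(12 x^{3} + 14 x^{2} + 14 x + 7\right) e^{- 2 x}}{32} + C.
The condition gives C = - \frac{61 e^{4}}{32} - (- \frac{61 e^{4}}{32}) = 0.
So G(x) = \frac{\left(12 x^{3} + 14 x^{2} + 14 x + 7\right) e^{- 2 x}}{32}.
Check: d/dx[\frac{\left(12 x^{3} + 14 x^{2} + 14 x + 7\right) e^{- 2 x}}{32}] = \frac{\left(- 3 x^{3} + x^{2}\right) e^{- 2 x}}{4}, which equals G'(x).

G(x) = \frac{\left(12 x^{3} + 14 x^{2} + 14 x + 7\right) e^{- 2 x}}{32}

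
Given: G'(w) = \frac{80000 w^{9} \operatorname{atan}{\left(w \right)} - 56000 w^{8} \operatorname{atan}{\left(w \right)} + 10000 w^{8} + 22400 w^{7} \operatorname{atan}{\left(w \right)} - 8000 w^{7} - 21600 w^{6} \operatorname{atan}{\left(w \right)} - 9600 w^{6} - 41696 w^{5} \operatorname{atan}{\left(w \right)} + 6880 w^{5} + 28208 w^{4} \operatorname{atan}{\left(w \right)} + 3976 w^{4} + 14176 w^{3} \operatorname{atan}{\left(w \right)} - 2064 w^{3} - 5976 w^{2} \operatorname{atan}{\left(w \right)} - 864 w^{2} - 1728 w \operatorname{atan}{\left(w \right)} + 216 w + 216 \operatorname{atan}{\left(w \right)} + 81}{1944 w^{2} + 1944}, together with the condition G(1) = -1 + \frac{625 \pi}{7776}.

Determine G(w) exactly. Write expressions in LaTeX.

Recognize the product-rule pattern: G'(w) = u'v + uv' with u = \frac{2 \left(- \frac{5 w^{2}}{3} + \frac{w}{3} + \frac{1}{2}\right)^{4}}{3}, v = \operatorname{atan}{\left(w \right)}, so integration by parts undoes it.
A general antiderivative is \frac{2 \left(- \frac{5 w^{2}}{3} + \frac{w}{3} + \frac{1}{2}\right)^{4} \operatorname{atan}{\left(w \right)}}{3} + C.
The condition gives C = -1 + \frac{625 \pi}{7776} - (\frac{625 \pi}{7776}) = -1.
So G(w) = \frac{1250 w^{8} \operatorname{atan}{\left(w \right)}}{243} - \frac{1000 w^{7} \operatorname{atan}{\left(w \right)}}{243} - \frac{400 w^{6} \operatorname{atan}{\left(w \right)}}{81} + \frac{860 w^{5} \operatorname{atan}{\left(w \right)}}{243} + \frac{497 w^{4} \operatorname{atan}{\left(w \right)}}{243} - \frac{86 w^{3} \operatorname{atan}{\left(w \right)}}{81} - \frac{4 w^{2} \operatorname{atan}{\left(w \right)}}{9} + \frac{w \operatorname{atan}{\left(w \right)}}{9} + \frac{\operatorname{atan}{\left(w \right)}}{24} - 1.
Check: d/dw[\frac{1250 w^{8} \operatorname{atan}{\left(w \right)}}{243} - \frac{1000 w^{7} \operatorname{atan}{\left(w \right)}}{243} - \frac{400 w^{6} \operatorname{atan}{\left(w \right)}}{81} + \frac{860 w^{5} \operatorname{atan}{\left(w \right)}}{243} + \frac{497 w^{4} \operatorname{atan}{\left(w \right)}}{243} - \frac{86 w^{3} \operatorname{atan}{\left(w \right)}}{81} - \frac{4 w^{2} \operatorname{atan}{\left(w \right)}}{9} + \frac{w \operatorname{atan}{\left(w \right)}}{9} + \frac{\operatorname{atan}{\left(w \right)}}{24} - 1] = \frac{80000 w^{9} \operatorname{atan}{\left(w \right)} - 56000 w^{8} \operatorname{atan}{\left(w \right)} + 10000 w^{8} + 22400 w^{7} \operatorname{atan}{\left(w \right)} - 8000 w^{7} - 21600 w^{6} \operatorname{atan}{\left(w \right)} - 9600 w^{6} - 41696 w^{5} \operatorname{atan}{\left(w \right)} + 6880 w^{5} + 28208 w^{4} \operatorname{atan}{\left(w \right)} + 3976 w^{4} + 14176 w^{3} \operatorname{atan}{\left(w \right)} - 2064 w^{3} - 5976 w^{2} \operatorname{atan}{\left(w \right)} - 864 w^{2} - 1728 w \operatorname{atan}{\left(w \right)} + 216 w + 216 \operatorname{atan}{\left(w \right)} + 81}{1944 w^{2} + 1944} = G'(w).

G(w) = \frac{1250 w^{8} \operatorname{atan}{\left(w \right)}}{243} - \frac{1000 w^{7} \operatorname{atan}{\left(w \right)}}{243} - \frac{400 w^{6} \operatorname{atan}{\left(w \right)}}{81} + \frac{860 w^{5} \operatorname{atan}{\left(w \right)}}{243} + \frac{497 w^{4} \operatorname{atan}{\left(w \right)}}{243} - \frac{86 w^{3} \operatorname{atan}{\left(w \right)}}{81} - \frac{4 w^{2} \operatorname{atan}{\left(w \right)}}{9} + \frac{w \operatorname{atan}{\left(w \right)}}{9} + \frac{\operatorname{atan}{\left(w \right)}}{24} - 1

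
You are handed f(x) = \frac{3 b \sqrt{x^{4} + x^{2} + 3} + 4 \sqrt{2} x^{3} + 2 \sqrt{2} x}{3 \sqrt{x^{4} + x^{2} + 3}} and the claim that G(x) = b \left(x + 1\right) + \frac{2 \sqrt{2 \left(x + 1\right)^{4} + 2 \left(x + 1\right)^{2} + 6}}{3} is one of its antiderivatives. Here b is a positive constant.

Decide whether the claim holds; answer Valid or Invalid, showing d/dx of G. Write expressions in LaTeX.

Invalid: d/dx[G] - f = \frac{4 \sqrt{2} x^{3} \sqrt{x^{4} + x^{2} + 3} - 4 \sqrt{2} x^{3} \sqrt{x^{4} + 4 x^{3} + 7 x^{2} + 6 x + 5} + 12 \sqrt{2} x^{2} \sqrt{x^{4} + x^{2} + 3} + 14 \sqrt{2} x \sqrt{x^{4} + x^{2} + 3} - 2 \sqrt{2} x \sqrt{x^{4} + 4 x^{3} + 7 x^{2} + 6 x + 5} + 6 \sqrt{2} \sqrt{x^{4} + x^{2} + 3}}{3 \sqrt{x^{4} + x^{2} + 3} \sqrt{x^{4} + 4 x^{3} + 7 x^{2} + 6 x + 5}}, which is not 0.

d/dx[G] = \frac{3 b \sqrt{x^{4} + 4 x^{3} + 7 x^{2} + 6 x + 5} + 4 \sqrt{2} x^{3} + 12 \sqrt{2} x^{2} + 14 \sqrt{2} x + 6 \sqrt{2}}{3 \sqrt{x^{4} + 4 x^{3} + 7 x^{2} + 6 x + 5}}
d/dx[G] - f(x) = \frac{4 \sqrt{2} x^{3} \sqrt{x^{4} + x^{2} + 3} - 4 \sqrt{2} x^{3} \sqrt{x^{4} + 4 x^{3} + 7 x^{2} + 6 x + 5} + 12 \sqrt{2} x^{2} \sqrt{x^{4} + x^{2} + 3} + 14 \sqrt{2} x \sqrt{x^{4} + x^{2} + 3} - 2 \sqrt{2} x \sqrt{x^{4} + 4 x^{3} + 7 x^{2} + 6 x + 5} + 6 \sqrt{2} \sqrt{x^{4} + x^{2} + 3}}{3 \sqrt{x^{4} + x^{2} + 3} \sqrt{x^{4} + 4 x^{3} + 7 x^{2} + 6 x + 5}} != 0.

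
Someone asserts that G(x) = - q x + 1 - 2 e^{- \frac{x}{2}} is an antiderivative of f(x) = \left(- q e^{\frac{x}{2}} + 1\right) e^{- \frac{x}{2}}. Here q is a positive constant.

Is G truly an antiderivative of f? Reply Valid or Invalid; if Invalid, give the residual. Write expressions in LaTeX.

Valid - differentiating G returns exactly f.

d/dx[G] = \left(- q e^{\frac{x}{2}} + 1\right) e^{- \frac{x}{2}}
This equals f(x) exactly, so the claim holds.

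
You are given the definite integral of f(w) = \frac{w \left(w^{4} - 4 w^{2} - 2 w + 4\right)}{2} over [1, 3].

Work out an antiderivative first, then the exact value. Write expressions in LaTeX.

For F(w) to be correct the identity F'(w) - f(w) = 0 must hold.
F(w) = \frac{w^{6}}{12} - \frac{w^{4}}{2} - \frac{w^{3}}{3} + w^{2} is an antiderivative of f.
Check: d/dw[\frac{w^{6}}{12} - \frac{w^{4}}{2} - \frac{w^{3}}{3} + w^{2}] = \frac{w^{5}}{2} - 2 w^{3} - w^{2} + 2 w, which equals f(w).
F(3) = \frac{81}{4}; F(1) = \frac{1}{4}.
Integral = F(3) - F(1) = 20.

Antiderivative: F(w) = \frac{w^{6}}{12} - \frac{w^{4}}{2} - \frac{w^{3}}{3} + w^{2}; value = 20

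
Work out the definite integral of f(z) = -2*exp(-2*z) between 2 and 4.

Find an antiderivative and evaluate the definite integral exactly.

Antiderivative: F(z) = exp(-2*z); value = -exp(-4) + exp(-8)

Check any antiderivative F(z) by computing F'(z) and comparing it with f(z).
F(z) = exp(-2*z) is an antiderivative of f.
Check: d/dz[exp(-2*z)] = -2*exp(-2*z) = f(z).
F(4) = exp(-8); F(2) = exp(-4).
Integral = F(4) - F(2) = -exp(-4) + exp(-8).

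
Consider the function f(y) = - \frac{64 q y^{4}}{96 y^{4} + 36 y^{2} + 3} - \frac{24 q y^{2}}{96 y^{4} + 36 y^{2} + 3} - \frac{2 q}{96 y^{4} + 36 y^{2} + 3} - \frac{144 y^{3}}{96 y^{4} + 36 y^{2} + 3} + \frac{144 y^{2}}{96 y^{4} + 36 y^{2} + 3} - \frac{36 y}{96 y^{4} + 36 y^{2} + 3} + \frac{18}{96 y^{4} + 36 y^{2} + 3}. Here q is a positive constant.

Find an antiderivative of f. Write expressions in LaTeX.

An antiderivative is F(y) = - \frac{8 q y + 9 \log{\left(4 y^{2} + \frac{1}{2} \right)} - 36 \operatorname{atan}{\left(2 y \right)}}{12}.

The integrand splits into summands that can be handled one at a time.
Check: d/dy[- \frac{8 q y + 9 \log{\left(4 y^{2} + \frac{1}{2} \right)} - 36 \operatorname{atan}{\left(2 y \right)}}{12}] = \frac{- 64 q y^{4} - 24 q y^{2} - 2 q - 144 y^{3} + 144 y^{2} - 36 y + 18}{96 y^{4} + 36 y^{2} + 3}, which equals f(y).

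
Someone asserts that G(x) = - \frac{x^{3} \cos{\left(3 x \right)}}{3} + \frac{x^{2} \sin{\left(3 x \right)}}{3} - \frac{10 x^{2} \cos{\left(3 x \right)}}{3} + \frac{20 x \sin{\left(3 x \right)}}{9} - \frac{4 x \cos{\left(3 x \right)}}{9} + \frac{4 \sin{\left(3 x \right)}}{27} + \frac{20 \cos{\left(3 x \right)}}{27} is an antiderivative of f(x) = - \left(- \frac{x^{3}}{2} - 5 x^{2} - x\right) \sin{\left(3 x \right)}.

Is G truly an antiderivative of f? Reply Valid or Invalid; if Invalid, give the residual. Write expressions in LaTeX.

Invalid: d/dx[G] - f = \frac{x^{3} \sin{\left(3 x \right)}}{2} + 5 x^{2} \sin{\left(3 x \right)} + x \sin{\left(3 x \right)}, which is not 0.

d/dx[G] = x^{3} \sin{\left(3 x \right)} + 10 x^{2} \sin{\left(3 x \right)} + 2 x \sin{\left(3 x \right)}
d/dx[G] - f(x) = \frac{x^{3} \sin{\left(3 x \right)}}{2} + 5 x^{2} \sin{\left(3 x \right)} + x \sin{\left(3 x \right)} != 0.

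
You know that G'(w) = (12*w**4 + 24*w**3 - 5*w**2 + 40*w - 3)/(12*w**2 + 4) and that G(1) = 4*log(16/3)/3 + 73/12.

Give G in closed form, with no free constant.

G(w) = w**3/3 + w**2 - 3*w/4 + 4*log(4*w**2 + 4/3)/3 + 11/2

Recover the given G'(w) by differentiating a candidate G(w); any mismatch rules it out.
A general antiderivative is w**3/3 + w**2 - 3*w/4 + 4*log(4*w**2 + 4/3)/3 + 5 + C.
The condition gives C = 4*log(16/3)/3 + 73/12 - (4*log(16/3)/3 + 67/12) = 1/2.
So G(w) = w**3/3 + w**2 - 3*w/4 + 4*log(4*w**2 + 4/3)/3 + 11/2.
Check: d/dw[w**3/3 + w**2 - 3*w/4 + 4*log(4*w**2 + 4/3)/3 + 11/2] = (12*w**4 + 24*w**3 - 5*w**2 + 40*w - 3)/(12*w**2 + 4) = G'(w).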